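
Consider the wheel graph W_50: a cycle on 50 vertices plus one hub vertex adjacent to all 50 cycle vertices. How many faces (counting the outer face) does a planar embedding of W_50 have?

W_50 has V = 50 + 1 = 51 vertices and E = 2·50 = 100 edges.
By Euler's formula F = 2 − V + E = 2 − 51 + 100 = 51.

51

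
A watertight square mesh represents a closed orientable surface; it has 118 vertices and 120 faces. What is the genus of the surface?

2

Every face is a square, so 2E = 4·120 = 480, giving E = 240.
χ = V − E + F = 118 − 240 + 120 = -2.
For a closed orientable surface χ = 2 − 2g, so g = (2 − (-2))/2 = 2.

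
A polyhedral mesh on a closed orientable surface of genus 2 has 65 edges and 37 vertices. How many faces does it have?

26

For a closed orientable surface of genus 2, χ = 2 − 2·2 = -2.
F = -2 − V + E = -2 − 37 + 65 = 26.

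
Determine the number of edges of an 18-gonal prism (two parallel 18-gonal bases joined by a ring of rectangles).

A prism on an n-gon has two n-gon bases and n rectangular sides: V = 2·18 = 36, E = 3·18 = 54, F = 18 + 2 = 20.
Check: V − E + F = 36 − 54 + 20 = 2.

54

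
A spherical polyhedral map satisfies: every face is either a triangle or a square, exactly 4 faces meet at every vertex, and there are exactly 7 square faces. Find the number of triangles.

8

Let x be the number of triangles; then F = 7 + x.
Edge–face incidences: 2E = 4·7 + 3·x = 28 + 3x.
Every vertex has degree 4, so 4V = 2E.
Euler: V − E + F = 2 ⇒ (2E)/4 − E + (7 + x) = 2.
Multiply by 8: 2·(2E) − 4·(2E) + 8·(7 + x) = 16, i.e. 56 + 8x − 2·(28 + 3x) = 16.
Collecting terms: 2x = 16, so x = 8.
Then 2E = 28 + 3·8 = 52, so E = 26, V = 2E/4 = 13, F = 7 + 8 = 15.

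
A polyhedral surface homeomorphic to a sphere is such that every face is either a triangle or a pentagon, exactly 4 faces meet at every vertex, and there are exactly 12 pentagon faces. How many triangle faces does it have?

Let x be the number of triangles; then F = 12 + x.
Edge–face incidences: 2E = 5·12 + 3·x = 60 + 3x.
Every vertex has degree 4, so 4V = 2E.
Euler: V − E + F = 2 ⇒ (2E)/4 − E + (12 + x) = 2.
Multiply by 8: 2·(2E) − 4·(2E) + 8·(12 + x) = 16, i.e. 96 + 8x − 2·(60 + 3x) = 16.
Collecting terms: 2x − 24 = 16, so 2x = 40, so x = 20.
Then 2E = 60 + 3·20 = 120, so E = 60, V = 2E/4 = 30, F = 12 + 20 = 32.

20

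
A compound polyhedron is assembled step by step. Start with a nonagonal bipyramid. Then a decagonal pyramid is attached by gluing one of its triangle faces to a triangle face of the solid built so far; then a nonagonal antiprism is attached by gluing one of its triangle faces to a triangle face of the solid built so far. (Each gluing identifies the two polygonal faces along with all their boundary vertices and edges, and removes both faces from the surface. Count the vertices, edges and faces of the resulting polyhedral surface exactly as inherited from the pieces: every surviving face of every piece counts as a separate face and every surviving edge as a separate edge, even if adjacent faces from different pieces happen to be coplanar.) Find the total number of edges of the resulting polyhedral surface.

77

A nonagonal bipyramid: V=11, E=27, F=18.
Attach a decagonal pyramid (V=11, E=20, F=11) along a 3-gon: merge 3 vertices and 3 edges, delete both glued faces → V=19, E=44, F=27.
Attach a nonagonal antiprism (V=18, E=36, F=20) along a 3-gon: merge 3 vertices and 3 edges, delete both glued faces → V=34, E=77, F=45.
Check: V − E + F = 34 − 77 + 45 = 2.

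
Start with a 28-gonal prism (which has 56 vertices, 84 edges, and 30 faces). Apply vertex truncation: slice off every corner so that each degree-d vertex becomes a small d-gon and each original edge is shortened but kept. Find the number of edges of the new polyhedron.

Truncation replaces each original edge-end by a new vertex, so V′ = 2E = 168.
Each original edge survives, and each old vertex of degree d contributes d new edges; summing degrees gives Σd = 2E, so E′ = E + 2E = 3E = 252.
Each original face survives and each original vertex becomes one new face: F′ = F + V = 86.

252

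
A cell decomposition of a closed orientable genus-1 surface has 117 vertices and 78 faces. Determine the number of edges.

For a closed orientable surface of genus 1, χ = 2 − 2·1 = 0.
E = V + F − (0) = 117 + 78 − (0) = 195.

195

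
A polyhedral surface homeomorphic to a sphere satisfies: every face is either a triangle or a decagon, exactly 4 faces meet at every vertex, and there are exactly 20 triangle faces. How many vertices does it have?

Let x be the number of decagons; then F = 20 + x.
Edge–face incidences: 2E = 3·20 + 10·x = 60 + 10x.
Every vertex has degree 4, so 4V = 2E.
Euler: V − E + F = 2 ⇒ (2E)/4 − E + (20 + x) = 2.
Multiply by 8: 2·(2E) − 4·(2E) + 8·(20 + x) = 16, i.e. 160 + 8x − 2·(60 + 10x) = 16.
Collecting terms: −12x + 40 = 16, so −12x = −24, so x = 2.
Then 2E = 60 + 10·2 = 80, so E = 40, V = 2E/4 = 20, F = 20 + 2 = 22.

20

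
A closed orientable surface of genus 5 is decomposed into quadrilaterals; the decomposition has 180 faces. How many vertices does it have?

172

χ = 2 − 2·5 = -8, and every face is a square so 4F = 2E.
E = 4·180/2 = 360. Then V = -8 + E − F = -8 + 360 − 180 = 172.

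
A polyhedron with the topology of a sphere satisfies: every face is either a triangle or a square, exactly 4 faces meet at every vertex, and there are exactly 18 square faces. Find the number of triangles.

8

Let x be the number of triangles; then F = 18 + x.
Edge–face incidences: 2E = 4·18 + 3·x = 72 + 3x.
Every vertex has degree 4, so 4V = 2E.
Euler: V − E + F = 2 ⇒ (2E)/4 − E + (18 + x) = 2.
Multiply by 8: 2·(2E) − 4·(2E) + 8·(18 + x) = 16, i.e. 144 + 8x − 2·(72 + 3x) = 16.
Collecting terms: 2x = 16, so x = 8.
Then 2E = 72 + 3·8 = 96, so E = 48, V = 2E/4 = 24, F = 18 + 8 = 26.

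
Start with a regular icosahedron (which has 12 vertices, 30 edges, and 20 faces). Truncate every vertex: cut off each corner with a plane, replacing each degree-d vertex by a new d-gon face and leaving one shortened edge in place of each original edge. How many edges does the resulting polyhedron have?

90

Truncation replaces each original edge-end by a new vertex, so V′ = 2E = 60.
Each original edge survives, and each old vertex of degree d contributes d new edges; summing degrees gives Σd = 2E, so E′ = E + 2E = 3E = 90.
Each original face survives and each original vertex becomes one new face: F′ = F + V = 32.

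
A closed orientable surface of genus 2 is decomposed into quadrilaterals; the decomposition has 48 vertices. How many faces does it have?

χ = 2 − 2·2 = -2, and every face is a square so 4F = 2E.
V − E + F = -2 with E = 4F/2 gives 48 − (4/2 − 1)·F = -2, so F = 50 and E = 100.

50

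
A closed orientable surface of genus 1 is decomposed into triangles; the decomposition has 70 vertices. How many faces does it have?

χ = 2 − 2·1 = 0, and every face is a triangle so 3F = 2E.
V − E + F = 0 with E = 3F/2 gives 70 − (3/2 − 1)·F = 0, so F = 140 and E = 210.

140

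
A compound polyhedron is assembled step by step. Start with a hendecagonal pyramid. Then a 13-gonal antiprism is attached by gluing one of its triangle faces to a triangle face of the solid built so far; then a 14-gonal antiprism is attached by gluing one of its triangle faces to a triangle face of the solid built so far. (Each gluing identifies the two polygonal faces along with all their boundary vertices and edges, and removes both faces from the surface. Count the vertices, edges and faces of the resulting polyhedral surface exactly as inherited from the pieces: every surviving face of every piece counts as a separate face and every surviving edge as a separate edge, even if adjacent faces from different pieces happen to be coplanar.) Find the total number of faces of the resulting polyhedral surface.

A hendecagonal pyramid: V=12, E=22, F=12.
Attach a 13-gonal antiprism (V=26, E=52, F=28) along a 3-gon: merge 3 vertices and 3 edges, delete both glued faces → V=35, E=71, F=38.
Attach a 14-gonal antiprism (V=28, E=56, F=30) along a 3-gon: merge 3 vertices and 3 edges, delete both glued faces → V=60, E=124, F=66.
Check: V − E + F = 60 − 124 + 66 = 2.

66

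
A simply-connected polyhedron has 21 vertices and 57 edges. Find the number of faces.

38

Here V − E + F = 2.
F = 2 − V + E = 2 − 21 + 57 = 38.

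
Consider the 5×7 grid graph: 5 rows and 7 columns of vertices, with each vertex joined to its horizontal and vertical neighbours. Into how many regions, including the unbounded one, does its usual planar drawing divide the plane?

The grid has V = 5·7 = 35 vertices and E = 5·6 + 7·4 = 58 edges.
F = 2 − V + E = 2 − 35 + 58 = 25.

25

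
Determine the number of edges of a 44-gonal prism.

132

A prism on an n-gon has two n-gon bases and n rectangular sides: V = 2·44 = 88, E = 3·44 = 132, F = 44 + 2 = 46.
Check: V − E + F = 88 − 132 + 46 = 2.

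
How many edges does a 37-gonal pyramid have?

74

A pyramid on an n-gon base has one n-gon and n triangles: V = 37 + 1 = 38, E = 2·37 = 74, F = 37 + 1 = 38.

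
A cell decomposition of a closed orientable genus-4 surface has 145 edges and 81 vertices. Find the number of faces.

For a closed orientable surface of genus 4, χ = 2 − 2·4 = -6.
F = -6 − V + E = -6 − 81 + 145 = 58.

58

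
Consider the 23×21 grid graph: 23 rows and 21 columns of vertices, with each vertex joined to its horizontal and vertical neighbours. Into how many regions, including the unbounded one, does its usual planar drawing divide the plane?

441

The grid has V = 23·21 = 483 vertices and E = 23·20 + 21·22 = 922 edges.
F = 2 − V + E = 2 − 483 + 922 = 441.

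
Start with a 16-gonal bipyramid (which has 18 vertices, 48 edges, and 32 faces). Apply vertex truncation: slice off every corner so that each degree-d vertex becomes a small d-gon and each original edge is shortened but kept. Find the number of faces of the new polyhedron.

Truncation replaces each original edge-end by a new vertex, so V′ = 2E = 96.
Each original edge survives, and each old vertex of degree d contributes d new edges; summing degrees gives Σd = 2E, so E′ = E + 2E = 3E = 144.
Each original face survives and each original vertex becomes one new face: F′ = F + V = 50.

50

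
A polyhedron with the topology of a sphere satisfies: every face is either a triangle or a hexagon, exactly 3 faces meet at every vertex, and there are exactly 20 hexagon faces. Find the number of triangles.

Let x be the number of triangles; then F = 20 + x.
Edge–face incidences: 2E = 6·20 + 3·x = 120 + 3x.
Every vertex has degree 3, so 3V = 2E.
Euler: V − E + F = 2 ⇒ (2E)/3 − E + (20 + x) = 2.
Multiply by 6: 2·(2E) − 3·(2E) + 6·(20 + x) = 12, i.e. 120 + 6x − (120 + 3x) = 12.
Collecting terms: 3x = 12, so x = 4.
Then 2E = 120 + 3·4 = 132, so E = 66, V = 2E/3 = 44, F = 20 + 4 = 24.

4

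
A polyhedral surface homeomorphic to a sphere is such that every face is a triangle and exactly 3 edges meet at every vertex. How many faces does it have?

Each face has 3 edges and each edge borders two faces, so 2E = 3F.
Each vertex has degree 3, so 3V = 2E and hence V = 3F/3.
Euler: V − E + F = 2 ⇒ (3F/3) − (3F/2) + F = 2.
Multiply by 6: (6 − 9 + 6)F = 12, i.e. 3F = 12.
So F = 4, E = 3·4/2 = 6, V = 3·4/3 = 4.

4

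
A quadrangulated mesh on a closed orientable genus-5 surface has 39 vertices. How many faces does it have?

χ = 2 − 2·5 = -8, and every face is a square so 4F = 2E.
V − E + F = -8 with E = 4F/2 gives 39 − (4/2 − 1)·F = -8, so F = 47 and E = 94.

47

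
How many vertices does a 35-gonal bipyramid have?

A bipyramid over an n-gon has 2n triangular faces and n + 2 vertices: V = 35 + 2 = 37, E = 3·35 = 105, F = 2·35 = 70.

37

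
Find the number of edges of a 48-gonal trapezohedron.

The n-trapezohedron (dual of the n-antiprism) has V = 2·48 + 2 = 98, E = 4·48 = 192, F = 2·48 = 96.

192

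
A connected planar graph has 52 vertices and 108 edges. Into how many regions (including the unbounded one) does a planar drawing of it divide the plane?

Euler's formula for a connected plane graph: V − E + F = 2, so F = 2 − 52 + 108 = 58.

58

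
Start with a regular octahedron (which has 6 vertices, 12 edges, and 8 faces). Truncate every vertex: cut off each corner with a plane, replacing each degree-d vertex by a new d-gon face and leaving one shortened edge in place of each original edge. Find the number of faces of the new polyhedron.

14

Truncation replaces each original edge-end by a new vertex, so V′ = 2E = 24.
Each original edge survives, and each old vertex of degree d contributes d new edges; summing degrees gives Σd = 2E, so E′ = E + 2E = 3E = 36.
Each original face survives and each original vertex becomes one new face: F′ = F + V = 14.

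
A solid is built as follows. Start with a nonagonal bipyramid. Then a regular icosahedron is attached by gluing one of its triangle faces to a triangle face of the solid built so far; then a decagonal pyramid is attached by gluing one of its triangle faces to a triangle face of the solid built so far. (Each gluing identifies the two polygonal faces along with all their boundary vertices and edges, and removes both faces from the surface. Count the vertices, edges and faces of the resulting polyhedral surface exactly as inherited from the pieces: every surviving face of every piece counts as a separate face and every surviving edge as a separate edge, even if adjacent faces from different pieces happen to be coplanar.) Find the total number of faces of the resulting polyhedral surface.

45

A nonagonal bipyramid: V=11, E=27, F=18.
Attach a regular icosahedron (V=12, E=30, F=20) along a 3-gon: merge 3 vertices and 3 edges, delete both glued faces → V=20, E=54, F=36.
Attach a decagonal pyramid (V=11, E=20, F=11) along a 3-gon: merge 3 vertices and 3 edges, delete both glued faces → V=28, E=71, F=45.
Check: V − E + F = 28 − 71 + 45 = 2.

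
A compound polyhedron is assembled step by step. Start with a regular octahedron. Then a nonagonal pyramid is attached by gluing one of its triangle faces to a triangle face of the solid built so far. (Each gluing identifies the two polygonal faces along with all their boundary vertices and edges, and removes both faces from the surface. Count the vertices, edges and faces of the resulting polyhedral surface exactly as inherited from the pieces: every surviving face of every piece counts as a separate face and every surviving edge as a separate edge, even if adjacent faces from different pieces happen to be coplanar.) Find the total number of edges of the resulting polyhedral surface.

A regular octahedron: V=6, E=12, F=8.
Attach a nonagonal pyramid (V=10, E=18, F=10) along a 3-gon: merge 3 vertices and 3 edges, delete both glued faces → V=13, E=27, F=16.
Check: V − E + F = 13 − 27 + 16 = 2.

27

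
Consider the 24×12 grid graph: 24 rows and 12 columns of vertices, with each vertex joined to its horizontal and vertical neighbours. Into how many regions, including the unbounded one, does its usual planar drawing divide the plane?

254

The grid has V = 24·12 = 288 vertices and E = 24·11 + 12·23 = 540 edges.
F = 2 − V + E = 2 − 288 + 540 = 254.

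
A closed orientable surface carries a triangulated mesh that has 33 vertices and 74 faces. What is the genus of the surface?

3

Every face is a triangle, so 2E = 3·74 = 222, giving E = 111.
χ = V − E + F = 33 − 111 + 74 = -4.
For a closed orientable surface χ = 2 − 2g, so g = (2 − (-4))/2 = 3.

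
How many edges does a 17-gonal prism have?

51

A prism on an n-gon has two n-gon bases and n rectangular sides: V = 2·17 = 34, E = 3·17 = 51, F = 17 + 2 = 19.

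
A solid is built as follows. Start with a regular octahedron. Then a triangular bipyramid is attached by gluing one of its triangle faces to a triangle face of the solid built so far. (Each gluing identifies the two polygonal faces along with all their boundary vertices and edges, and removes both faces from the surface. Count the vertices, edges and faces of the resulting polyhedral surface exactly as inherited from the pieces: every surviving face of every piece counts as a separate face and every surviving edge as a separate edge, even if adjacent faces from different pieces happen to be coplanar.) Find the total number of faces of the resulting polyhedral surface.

A regular octahedron: V=6, E=12, F=8.
Attach a triangular bipyramid (V=5, E=9, F=6) along a 3-gon: merge 3 vertices and 3 edges, delete both glued faces → V=8, E=18, F=12.
Check: V − E + F = 8 − 18 + 12 = 2.

12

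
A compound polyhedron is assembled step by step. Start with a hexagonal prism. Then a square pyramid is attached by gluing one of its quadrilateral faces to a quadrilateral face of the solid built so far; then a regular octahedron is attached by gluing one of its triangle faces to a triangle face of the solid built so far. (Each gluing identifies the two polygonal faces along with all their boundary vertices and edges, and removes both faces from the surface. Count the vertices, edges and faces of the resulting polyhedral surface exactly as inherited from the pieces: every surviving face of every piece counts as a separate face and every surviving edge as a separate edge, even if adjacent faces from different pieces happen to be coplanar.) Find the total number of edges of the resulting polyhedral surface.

31

A hexagonal prism: V=12, E=18, F=8.
Attach a square pyramid (V=5, E=8, F=5) along a 4-gon: merge 4 vertices and 4 edges, delete both glued faces → V=13, E=22, F=11.
Attach a regular octahedron (V=6, E=12, F=8) along a 3-gon: merge 3 vertices and 3 edges, delete both glued faces → V=16, E=31, F=17.
Check: V − E + F = 16 − 31 + 17 = 2.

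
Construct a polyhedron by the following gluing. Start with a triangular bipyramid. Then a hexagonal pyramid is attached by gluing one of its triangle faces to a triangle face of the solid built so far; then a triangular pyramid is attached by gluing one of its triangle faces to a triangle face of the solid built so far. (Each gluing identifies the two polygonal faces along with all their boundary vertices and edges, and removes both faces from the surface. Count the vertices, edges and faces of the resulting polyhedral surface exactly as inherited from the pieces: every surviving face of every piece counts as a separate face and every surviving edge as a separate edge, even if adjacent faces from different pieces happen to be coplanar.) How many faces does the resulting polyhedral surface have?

13

A triangular bipyramid: V=5, E=9, F=6.
Attach a hexagonal pyramid (V=7, E=12, F=7) along a 3-gon: merge 3 vertices and 3 edges, delete both glued faces → V=9, E=18, F=11.
Attach a triangular pyramid (V=4, E=6, F=4) along a 3-gon: merge 3 vertices and 3 edges, delete both glued faces → V=10, E=21, F=13.
Check: V − E + F = 10 − 21 + 13 = 2.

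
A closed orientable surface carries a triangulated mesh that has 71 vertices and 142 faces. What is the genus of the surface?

Every face is a triangle, so 2E = 3·142 = 426, giving E = 213.
χ = V − E + F = 71 − 213 + 142 = 0.
For a closed orientable surface χ = 2 − 2g, so g = (2 − (0))/2 = 1.

1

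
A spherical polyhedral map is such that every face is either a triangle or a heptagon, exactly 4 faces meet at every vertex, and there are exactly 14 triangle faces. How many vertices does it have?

Let x be the number of heptagons; then F = 14 + x.
Edge–face incidences: 2E = 3·14 + 7·x = 42 + 7x.
Every vertex has degree 4, so 4V = 2E.
Euler: V − E + F = 2 ⇒ (2E)/4 − E + (14 + x) = 2.
Multiply by 8: 2·(2E) − 4·(2E) + 8·(14 + x) = 16, i.e. 112 + 8x − 2·(42 + 7x) = 16.
Collecting terms: −6x + 28 = 16, so −6x = −12, so x = 2.
Then 2E = 42 + 7·2 = 56, so E = 28, V = 2E/4 = 14, F = 14 + 2 = 16.

14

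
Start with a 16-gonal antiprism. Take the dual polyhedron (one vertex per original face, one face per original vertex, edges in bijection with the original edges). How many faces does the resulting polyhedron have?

The base solid has V = 32, E = 64, F = 34.
The dual swaps V and F and preserves E: V′ = F = 34, E′ = E = 64, F′ = V = 32.

32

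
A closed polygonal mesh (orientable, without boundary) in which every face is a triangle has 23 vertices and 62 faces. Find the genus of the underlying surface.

5

Every face is a triangle, so 2E = 3·62 = 186, giving E = 93.
χ = V − E + F = 23 − 93 + 62 = -8.
For a closed orientable surface χ = 2 − 2g, so g = (2 − (-8))/2 = 5.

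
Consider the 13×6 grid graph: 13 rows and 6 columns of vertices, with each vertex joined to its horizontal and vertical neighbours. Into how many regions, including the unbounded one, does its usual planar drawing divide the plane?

The grid has V = 13·6 = 78 vertices and E = 13·5 + 6·12 = 137 edges.
F = 2 − V + E = 2 − 78 + 137 = 61.

61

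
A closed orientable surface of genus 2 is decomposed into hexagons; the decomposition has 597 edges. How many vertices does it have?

χ = 2 − 2·2 = -2, and every face is a hexagon so 6F = 2E.
F = 2E/6 = 199. Then V = -2 + E − F = -2 + 597 − 199 = 396.

396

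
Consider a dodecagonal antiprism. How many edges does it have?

An antiprism on an n-gon has two n-gon caps and 2n triangles: V = 2·12 = 24, E = 4·12 = 48, F = 2·12 + 2 = 26.
Check: V − E + F = 24 − 48 + 26 = 2.

48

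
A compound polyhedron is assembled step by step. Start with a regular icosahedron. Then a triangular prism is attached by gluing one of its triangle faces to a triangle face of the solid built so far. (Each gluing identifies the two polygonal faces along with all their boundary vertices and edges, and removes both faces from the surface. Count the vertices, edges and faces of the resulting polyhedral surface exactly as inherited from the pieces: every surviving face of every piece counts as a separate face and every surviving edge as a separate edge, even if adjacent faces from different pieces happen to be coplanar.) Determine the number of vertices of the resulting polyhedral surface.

A regular icosahedron: V=12, E=30, F=20.
Attach a triangular prism (V=6, E=9, F=5) along a 3-gon: merge 3 vertices and 3 edges, delete both glued faces → V=15, E=36, F=23.
Check: V − E + F = 15 − 36 + 23 = 2.

15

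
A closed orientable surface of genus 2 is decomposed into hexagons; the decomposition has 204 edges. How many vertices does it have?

134

χ = 2 − 2·2 = -2, and every face is a hexagon so 6F = 2E.
F = 2E/6 = 68. Then V = -2 + E − F = -2 + 204 − 68 = 134.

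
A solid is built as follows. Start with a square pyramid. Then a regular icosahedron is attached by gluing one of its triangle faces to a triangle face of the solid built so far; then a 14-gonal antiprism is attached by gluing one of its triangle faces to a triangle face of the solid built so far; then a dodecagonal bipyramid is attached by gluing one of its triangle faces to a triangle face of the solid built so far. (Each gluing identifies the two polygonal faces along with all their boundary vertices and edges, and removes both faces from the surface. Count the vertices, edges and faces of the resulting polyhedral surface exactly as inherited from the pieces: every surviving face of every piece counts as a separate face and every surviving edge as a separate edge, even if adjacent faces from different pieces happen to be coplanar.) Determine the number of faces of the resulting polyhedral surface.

A square pyramid: V=5, E=8, F=5.
Attach a regular icosahedron (V=12, E=30, F=20) along a 3-gon: merge 3 vertices and 3 edges, delete both glued faces → V=14, E=35, F=23.
Attach a 14-gonal antiprism (V=28, E=56, F=30) along a 3-gon: merge 3 vertices and 3 edges, delete both glued faces → V=39, E=88, F=51.
Attach a dodecagonal bipyramid (V=14, E=36, F=24) along a 3-gon: merge 3 vertices and 3 edges, delete both glued faces → V=50, E=121, F=73.
Check: V − E + F = 50 − 121 + 73 = 2.

73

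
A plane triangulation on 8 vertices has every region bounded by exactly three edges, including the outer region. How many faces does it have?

In a plane triangulation 3F = 2E and V − E + F = 2, so F = 2V − 4 = 2·8 − 4 = 12.

12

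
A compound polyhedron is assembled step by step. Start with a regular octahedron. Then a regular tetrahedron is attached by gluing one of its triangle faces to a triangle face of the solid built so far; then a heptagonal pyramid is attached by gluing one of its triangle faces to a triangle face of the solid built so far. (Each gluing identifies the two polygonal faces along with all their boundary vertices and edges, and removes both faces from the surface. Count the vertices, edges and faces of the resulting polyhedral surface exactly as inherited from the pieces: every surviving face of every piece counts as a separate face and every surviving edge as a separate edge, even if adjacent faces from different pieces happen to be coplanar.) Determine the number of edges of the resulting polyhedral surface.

A regular octahedron: V=6, E=12, F=8.
Attach a regular tetrahedron (V=4, E=6, F=4) along a 3-gon: merge 3 vertices and 3 edges, delete both glued faces → V=7, E=15, F=10.
Attach a heptagonal pyramid (V=8, E=14, F=8) along a 3-gon: merge 3 vertices and 3 edges, delete both glued faces → V=12, E=26, F=16.
Check: V − E + F = 12 − 26 + 16 = 2.

26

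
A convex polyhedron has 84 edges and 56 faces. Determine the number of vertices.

Here V − E + F = 2.
V = 2 + E − F = 2 + 84 − 56 = 30.

30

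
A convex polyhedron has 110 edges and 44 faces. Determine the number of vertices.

68

Here V − E + F = 2.
V = 2 + E − F = 2 + 110 − 44 = 68.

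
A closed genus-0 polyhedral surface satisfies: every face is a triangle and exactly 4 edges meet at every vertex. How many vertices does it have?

6

Each face has 3 edges and each edge borders two faces, so 2E = 3F.
Each vertex has degree 4, so 4V = 2E and hence V = 3F/4.
Euler: V − E + F = 2 ⇒ (3F/4) − (3F/2) + F = 2.
Multiply by 8: (6 − 12 + 8)F = 16, i.e. 2F = 16.
So F = 8, E = 3·8/2 = 12, V = 3·8/4 = 6.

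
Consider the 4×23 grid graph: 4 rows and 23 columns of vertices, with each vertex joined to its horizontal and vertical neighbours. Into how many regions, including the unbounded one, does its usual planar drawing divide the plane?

The grid has V = 4·23 = 92 vertices and E = 4·22 + 23·3 = 157 edges.
F = 2 − V + E = 2 − 92 + 157 = 67.

67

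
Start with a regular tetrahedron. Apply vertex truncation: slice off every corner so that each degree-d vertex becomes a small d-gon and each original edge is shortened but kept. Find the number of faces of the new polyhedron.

The base solid has V = 4, E = 6, F = 4.
Truncation replaces each original edge-end by a new vertex, so V′ = 2E = 12.
Each original edge survives, and each old vertex of degree d contributes d new edges; summing degrees gives Σd = 2E, so E′ = E + 2E = 3E = 18.
Each original face survives and each original vertex becomes one new face: F′ = F + V = 8.

8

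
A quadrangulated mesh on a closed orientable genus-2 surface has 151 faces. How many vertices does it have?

χ = 2 − 2·2 = -2, and every face is a square so 4F = 2E.
E = 4·151/2 = 302. Then V = -2 + E − F = -2 + 302 − 151 = 149.

149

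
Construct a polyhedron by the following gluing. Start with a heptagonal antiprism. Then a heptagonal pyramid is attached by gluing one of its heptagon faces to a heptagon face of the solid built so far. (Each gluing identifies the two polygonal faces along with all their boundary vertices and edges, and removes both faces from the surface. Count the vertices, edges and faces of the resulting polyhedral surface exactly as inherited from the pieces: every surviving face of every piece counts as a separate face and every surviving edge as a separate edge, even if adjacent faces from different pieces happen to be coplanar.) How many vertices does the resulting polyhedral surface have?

A heptagonal antiprism: V=14, E=28, F=16.
Attach a heptagonal pyramid (V=8, E=14, F=8) along a 7-gon: merge 7 vertices and 7 edges, delete both glued faces → V=15, E=35, F=22.
Check: V − E + F = 15 − 35 + 22 = 2.

15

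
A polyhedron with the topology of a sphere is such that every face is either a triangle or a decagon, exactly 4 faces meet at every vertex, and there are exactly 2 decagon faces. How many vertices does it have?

Let x be the number of triangles; then F = 2 + x.
Edge–face incidences: 2E = 10·2 + 3·x = 20 + 3x.
Every vertex has degree 4, so 4V = 2E.
Euler: V − E + F = 2 ⇒ (2E)/4 − E + (2 + x) = 2.
Multiply by 8: 2·(2E) − 4·(2E) + 8·(2 + x) = 16, i.e. 16 + 8x − 2·(20 + 3x) = 16.
Collecting terms: 2x − 24 = 16, so 2x = 40, so x = 20.
Then 2E = 20 + 3·20 = 80, so E = 40, V = 2E/4 = 20, F = 2 + 20 = 22.

20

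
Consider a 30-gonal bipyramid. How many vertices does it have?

32

A bipyramid over an n-gon has 2n triangular faces and n + 2 vertices: V = 30 + 2 = 32, E = 3·30 = 90, F = 2·30 = 60.
Check: V − E + F = 32 − 90 + 60 = 2.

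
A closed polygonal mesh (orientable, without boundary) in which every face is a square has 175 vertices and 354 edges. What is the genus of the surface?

2

Every face is a square and each edge borders two faces, so 4F = 2·354, giving F = 177.
χ = V − E + F = 175 − 354 + 177 = -2.
For a closed orientable surface χ = 2 − 2g, so g = (2 − (-2))/2 = 2.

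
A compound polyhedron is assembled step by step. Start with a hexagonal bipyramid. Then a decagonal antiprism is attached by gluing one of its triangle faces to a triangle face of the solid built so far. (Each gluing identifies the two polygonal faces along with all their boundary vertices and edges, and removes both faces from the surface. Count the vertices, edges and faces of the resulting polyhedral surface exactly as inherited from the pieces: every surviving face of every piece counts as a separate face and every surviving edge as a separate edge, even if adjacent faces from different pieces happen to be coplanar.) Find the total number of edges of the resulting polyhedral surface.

55

A hexagonal bipyramid: V=8, E=18, F=12.
Attach a decagonal antiprism (V=20, E=40, F=22) along a 3-gon: merge 3 vertices and 3 edges, delete both glued faces → V=25, E=55, F=32.
Check: V − E + F = 25 − 55 + 32 = 2.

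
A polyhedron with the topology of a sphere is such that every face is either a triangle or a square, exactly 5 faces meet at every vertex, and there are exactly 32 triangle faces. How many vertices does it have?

24

Let x be the number of squares; then F = 32 + x.
Edge–face incidences: 2E = 3·32 + 4·x = 96 + 4x.
Every vertex has degree 5, so 5V = 2E.
Euler: V − E + F = 2 ⇒ (2E)/5 − E + (32 + x) = 2.
Multiply by 10: 2·(2E) − 5·(2E) + 10·(32 + x) = 20, i.e. 320 + 10x − 3·(96 + 4x) = 20.
Collecting terms: −2x + 32 = 20, so −2x = −12, so x = 6.
Then 2E = 96 + 4·6 = 120, so E = 60, V = 2E/5 = 24, F = 32 + 6 = 38.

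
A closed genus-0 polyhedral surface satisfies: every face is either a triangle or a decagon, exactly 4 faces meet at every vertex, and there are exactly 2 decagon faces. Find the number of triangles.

20

Let x be the number of triangles; then F = 2 + x.
Edge–face incidences: 2E = 10·2 + 3·x = 20 + 3x.
Every vertex has degree 4, so 4V = 2E.
Euler: V − E + F = 2 ⇒ (2E)/4 − E + (2 + x) = 2.
Multiply by 8: 2·(2E) − 4·(2E) + 8·(2 + x) = 16, i.e. 16 + 8x − 2·(20 + 3x) = 16.
Collecting terms: 2x − 24 = 16, so 2x = 40, so x = 20.
Then 2E = 20 + 3·20 = 80, so E = 40, V = 2E/4 = 20, F = 2 + 20 = 22.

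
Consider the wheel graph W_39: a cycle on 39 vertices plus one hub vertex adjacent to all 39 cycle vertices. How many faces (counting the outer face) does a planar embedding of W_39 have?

W_39 has V = 39 + 1 = 40 vertices and E = 2·39 = 78 edges.
By Euler's formula F = 2 − V + E = 2 − 40 + 78 = 40.

40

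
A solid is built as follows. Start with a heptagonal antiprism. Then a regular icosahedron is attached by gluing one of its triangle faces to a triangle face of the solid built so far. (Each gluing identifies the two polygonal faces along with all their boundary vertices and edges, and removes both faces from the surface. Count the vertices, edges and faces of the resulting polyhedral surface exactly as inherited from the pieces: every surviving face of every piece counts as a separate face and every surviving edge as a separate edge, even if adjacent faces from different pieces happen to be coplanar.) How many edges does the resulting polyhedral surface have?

A heptagonal antiprism: V=14, E=28, F=16.
Attach a regular icosahedron (V=12, E=30, F=20) along a 3-gon: merge 3 vertices and 3 edges, delete both glued faces → V=23, E=55, F=34.
Check: V − E + F = 23 − 55 + 34 = 2.

55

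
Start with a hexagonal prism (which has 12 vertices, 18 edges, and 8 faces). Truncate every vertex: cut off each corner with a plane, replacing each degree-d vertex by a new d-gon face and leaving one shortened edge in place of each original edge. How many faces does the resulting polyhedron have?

Truncation replaces each original edge-end by a new vertex, so V′ = 2E = 36.
Each original edge survives, and each old vertex of degree d contributes d new edges; summing degrees gives Σd = 2E, so E′ = E + 2E = 3E = 54.
Each original face survives and each original vertex becomes one new face: F′ = F + V = 20.

20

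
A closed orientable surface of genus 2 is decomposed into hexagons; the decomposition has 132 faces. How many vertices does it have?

262

χ = 2 − 2·2 = -2, and every face is a hexagon so 6F = 2E.
E = 6·132/2 = 396. Then V = -2 + E − F = -2 + 396 − 132 = 262.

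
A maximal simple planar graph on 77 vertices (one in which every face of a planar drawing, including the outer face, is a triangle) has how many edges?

225

In a plane triangulation 3F = 2E and V − E + F = 2, so E = 3V − 6 = 3·77 − 6 = 225.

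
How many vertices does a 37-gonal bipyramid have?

A bipyramid over an n-gon has 2n triangular faces and n + 2 vertices: V = 37 + 2 = 39, E = 3·37 = 111, F = 2·37 = 74.

39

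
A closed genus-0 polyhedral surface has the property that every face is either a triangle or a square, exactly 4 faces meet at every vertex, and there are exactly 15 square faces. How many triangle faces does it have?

Let x be the number of triangles; then F = 15 + x.
Edge–face incidences: 2E = 4·15 + 3·x = 60 + 3x.
Every vertex has degree 4, so 4V = 2E.
Euler: V − E + F = 2 ⇒ (2E)/4 − E + (15 + x) = 2.
Multiply by 8: 2·(2E) − 4·(2E) + 8·(15 + x) = 16, i.e. 120 + 8x − 2·(60 + 3x) = 16.
Collecting terms: 2x = 16, so x = 8.
Then 2E = 60 + 3·8 = 84, so E = 42, V = 2E/4 = 21, F = 15 + 8 = 23.

8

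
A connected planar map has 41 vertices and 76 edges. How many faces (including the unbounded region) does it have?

Euler's formula for a connected plane graph: V − E + F = 2, so F = 2 − 41 + 76 = 37.

37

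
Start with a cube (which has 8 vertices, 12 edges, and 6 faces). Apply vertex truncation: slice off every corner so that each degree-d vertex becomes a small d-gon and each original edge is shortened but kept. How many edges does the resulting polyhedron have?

Truncation replaces each original edge-end by a new vertex, so V′ = 2E = 24.
Each original edge survives, and each old vertex of degree d contributes d new edges; summing degrees gives Σd = 2E, so E′ = E + 2E = 3E = 36.
Each original face survives and each original vertex becomes one new face: F′ = F + V = 14.

36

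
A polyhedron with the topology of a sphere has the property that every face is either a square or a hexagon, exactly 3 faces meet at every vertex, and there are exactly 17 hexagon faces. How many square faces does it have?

6

Let x be the number of squares; then F = 17 + x.
Edge–face incidences: 2E = 6·17 + 4·x = 102 + 4x.
Every vertex has degree 3, so 3V = 2E.
Euler: V − E + F = 2 ⇒ (2E)/3 − E + (17 + x) = 2.
Multiply by 6: 2·(2E) − 3·(2E) + 6·(17 + x) = 12, i.e. 102 + 6x − (102 + 4x) = 12.
Collecting terms: 2x = 12, so x = 6.
Then 2E = 102 + 4·6 = 126, so E = 63, V = 2E/3 = 42, F = 17 + 6 = 23.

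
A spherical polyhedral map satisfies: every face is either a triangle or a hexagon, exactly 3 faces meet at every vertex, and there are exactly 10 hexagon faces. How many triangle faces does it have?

4

Let x be the number of triangles; then F = 10 + x.
Edge–face incidences: 2E = 6·10 + 3·x = 60 + 3x.
Every vertex has degree 3, so 3V = 2E.
Euler: V − E + F = 2 ⇒ (2E)/3 − E + (10 + x) = 2.
Multiply by 6: 2·(2E) − 3·(2E) + 6·(10 + x) = 12, i.e. 60 + 6x − (60 + 3x) = 12.
Collecting terms: 3x = 12, so x = 4.
Then 2E = 60 + 3·4 = 72, so E = 36, V = 2E/3 = 24, F = 10 + 4 = 14.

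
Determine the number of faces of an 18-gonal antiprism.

38

An antiprism on an n-gon has two n-gon caps and 2n triangles: V = 2·18 = 36, E = 4·18 = 72, F = 2·18 + 2 = 38.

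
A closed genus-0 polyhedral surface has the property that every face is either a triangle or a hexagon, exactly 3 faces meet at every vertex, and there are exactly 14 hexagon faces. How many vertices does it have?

Let x be the number of triangles; then F = 14 + x.
Edge–face incidences: 2E = 6·14 + 3·x = 84 + 3x.
Every vertex has degree 3, so 3V = 2E.
Euler: V − E + F = 2 ⇒ (2E)/3 − E + (14 + x) = 2.
Multiply by 6: 2·(2E) − 3·(2E) + 6·(14 + x) = 12, i.e. 84 + 6x − (84 + 3x) = 12.
Collecting terms: 3x = 12, so x = 4.
Then 2E = 84 + 3·4 = 96, so E = 48, V = 2E/3 = 32, F = 14 + 4 = 18.

32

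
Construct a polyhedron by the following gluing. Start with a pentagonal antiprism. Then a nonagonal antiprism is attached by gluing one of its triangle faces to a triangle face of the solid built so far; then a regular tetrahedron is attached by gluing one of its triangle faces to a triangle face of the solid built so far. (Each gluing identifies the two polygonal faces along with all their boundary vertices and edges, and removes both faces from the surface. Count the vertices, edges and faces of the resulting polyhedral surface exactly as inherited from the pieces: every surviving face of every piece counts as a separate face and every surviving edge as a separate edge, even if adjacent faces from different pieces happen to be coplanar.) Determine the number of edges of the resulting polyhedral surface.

56

A pentagonal antiprism: V=10, E=20, F=12.
Attach a nonagonal antiprism (V=18, E=36, F=20) along a 3-gon: merge 3 vertices and 3 edges, delete both glued faces → V=25, E=53, F=30.
Attach a regular tetrahedron (V=4, E=6, F=4) along a 3-gon: merge 3 vertices and 3 edges, delete both glued faces → V=26, E=56, F=32.
Check: V − E + F = 26 − 56 + 32 = 2.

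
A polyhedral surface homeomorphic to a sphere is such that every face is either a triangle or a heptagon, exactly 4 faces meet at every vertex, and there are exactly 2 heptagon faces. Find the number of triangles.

14

Let x be the number of triangles; then F = 2 + x.
Edge–face incidences: 2E = 7·2 + 3·x = 14 + 3x.
Every vertex has degree 4, so 4V = 2E.
Euler: V − E + F = 2 ⇒ (2E)/4 − E + (2 + x) = 2.
Multiply by 8: 2·(2E) − 4·(2E) + 8·(2 + x) = 16, i.e. 16 + 8x − 2·(14 + 3x) = 16.
Collecting terms: 2x − 12 = 16, so 2x = 28, so x = 14.
Then 2E = 14 + 3·14 = 56, so E = 28, V = 2E/4 = 14, F = 2 + 14 = 16.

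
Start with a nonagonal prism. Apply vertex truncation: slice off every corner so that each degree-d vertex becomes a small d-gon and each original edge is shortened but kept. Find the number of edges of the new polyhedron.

The base solid has V = 18, E = 27, F = 11.
Truncation replaces each original edge-end by a new vertex, so V′ = 2E = 54.
Each original edge survives, and each old vertex of degree d contributes d new edges; summing degrees gives Σd = 2E, so E′ = E + 2E = 3E = 81.
Each original face survives and each original vertex becomes one new face: F′ = F + V = 29.

81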